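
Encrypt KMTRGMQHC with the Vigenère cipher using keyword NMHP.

XYAGTYXWP

Repeat the key across the message: NMHPNMHPN
K(10)+N(13): 23 → X
M(12)+M(12): 24 → Y
T(19)+H(7): 26≡0 → A
R(17)+P(15): 32≡6 → G
G(6)+N(13): 19 → T
M(12)+M(12): 24 → Y
Q(16)+H(7): 23 → X
H(7)+P(15): 22 → W
C(2)+N(13): 15 → P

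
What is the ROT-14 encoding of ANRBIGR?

OBFPWUF

A(0): 0+14=14 → O
N(13): 13+14=27≡1 → B
R(17): 17+14=31≡5 → F
B(1): 1+14=15 → P
I(8): 8+14=22 → W
G(6): 6+14=20 → U
R(17): 17+14=31≡5 → F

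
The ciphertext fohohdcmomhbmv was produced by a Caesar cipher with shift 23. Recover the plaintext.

irkrkgfprpkepy

f(5): 5−23=-18≡8 → i
o(14): 14−23=-9≡17 → r
h(7): 7−23=-16≡10 → k
o(14): 14−23=-9≡17 → r
h(7): 7−23=-16≡10 → k
d(3): 3−23=-20≡6 → g
c(2): 2−23=-21≡5 → f
m(12): 12−23=-11≡15 → p
o(14): 14−23=-9≡17 → r
m(12): 12−23=-11≡15 → p
h(7): 7−23=-16≡10 → k
b(1): 1−23=-22≡4 → e
m(12): 12−23=-11≡15 → p
v(21): 21−23=-2≡24 → y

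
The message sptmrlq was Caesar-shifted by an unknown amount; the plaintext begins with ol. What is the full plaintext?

olpinhm

From the crib: s(18)−o(14)=4, so the shift is 4.
Subtract 4 from each ciphertext letter:
s(18): 18−4=14 → o
p(15): 15−4=11 → l
t(19): 19−4=15 → p
m(12): 12−4=8 → i
r(17): 17−4=13 → n
l(11): 11−4=7 → h
q(16): 16−4=12 → m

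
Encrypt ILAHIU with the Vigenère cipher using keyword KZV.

SKVRHP

Repeat the key across the message: KZVKZV
I(8)+K(10): 18 → S
L(11)+Z(25): 36≡10 → K
A(0)+V(21): 21 → V
H(7)+K(10): 17 → R
I(8)+Z(25): 33≡7 → H
U(20)+V(21): 41≡15 → P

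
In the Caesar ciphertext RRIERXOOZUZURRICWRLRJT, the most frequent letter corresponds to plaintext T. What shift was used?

The most frequent ciphertext letter is R (appears 7 times).
R is position 17; T is position 19.
Shift = -2≡24.

24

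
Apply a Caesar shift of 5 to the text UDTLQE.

U(20): 20+5=25 → Z
D(3): 3+5=8 → I
T(19): 19+5=24 → Y
L(11): 11+5=16 → Q
Q(16): 16+5=21 → V
E(4): 4+5=9 → J

ZIYQVJ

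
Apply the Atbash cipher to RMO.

INL

R(17) → I(8)
M(12) → N(13)
O(14) → L(11)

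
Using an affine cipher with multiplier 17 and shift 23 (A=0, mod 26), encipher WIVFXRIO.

W(22): 17·22+23=397≡7 → H
I(8): 17·8+23=159≡3 → D
V(21): 17·21+23=380≡16 → Q
F(5): 17·5+23=108≡4 → E
X(23): 17·23+23=414≡24 → Y
R(17): 17·17+23=312≡0 → A
I(8): 17·8+23=159≡3 → D
O(14): 17·14+23=261≡1 → B

HDQEYADB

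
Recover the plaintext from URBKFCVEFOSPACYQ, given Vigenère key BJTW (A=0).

Repeat the key across the ciphertext: BJTWBJTWBJTWBJTW
U(20)−B(1): 19 → T
R(17)−J(9): 8 → I
B(1)−T(19): -18≡8 → I
K(10)−W(22): -12≡14 → O
F(5)−B(1): 4 → E
C(2)−J(9): -7≡19 → T
V(21)−T(19): 2 → C
E(4)−W(22): -18≡8 → I
F(5)−B(1): 4 → E
O(14)−J(9): 5 → F
S(18)−T(19): -1≡25 → Z
P(15)−W(22): -7≡19 → T
A(0)−B(1): -1≡25 → Z
C(2)−J(9): -7≡19 → T
Y(24)−T(19): 5 → F
Q(16)−W(22): -6≡20 → U

TIIOETCIEFZTZTFU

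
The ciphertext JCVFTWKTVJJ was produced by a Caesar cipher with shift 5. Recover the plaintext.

EXQAORFOQEE

J(9): 9−5=4 → E
C(2): 2−5=-3≡23 → X
V(21): 21−5=16 → Q
F(5): 5−5=0 → A
T(19): 19−5=14 → O
W(22): 22−5=17 → R
K(10): 10−5=5 → F
T(19): 19−5=14 → O
V(21): 21−5=16 → Q
J(9): 9−5=4 → E
J(9): 9−5=4 → E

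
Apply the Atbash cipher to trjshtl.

giqhsgo

t(19) → g(6)
r(17) → i(8)
j(9) → q(16)
s(18) → h(7)
h(7) → s(18)
t(19) → g(6)
l(11) → o(14)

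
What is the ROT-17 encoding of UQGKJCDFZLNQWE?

LHXBATUWQCEHNV

U(20): 20+17=37≡11 → L
Q(16): 16+17=33≡7 → H
G(6): 6+17=23 → X
K(10): 10+17=27≡1 → B
J(9): 9+17=26≡0 → A
C(2): 2+17=19 → T
D(3): 3+17=20 → U
F(5): 5+17=22 → W
Z(25): 25+17=42≡16 → Q
L(11): 11+17=28≡2 → C
N(13): 13+17=30≡4 → E
Q(16): 16+17=33≡7 → H
W(22): 22+17=39≡13 → N
E(4): 4+17=21 → V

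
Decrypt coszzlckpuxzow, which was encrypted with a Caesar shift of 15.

c(2): 2−15=-13≡13 → n
o(14): 14−15=-1≡25 → z
s(18): 18−15=3 → d
z(25): 25−15=10 → k
z(25): 25−15=10 → k
l(11): 11−15=-4≡22 → w
c(2): 2−15=-13≡13 → n
k(10): 10−15=-5≡21 → v
p(15): 15−15=0 → a
u(20): 20−15=5 → f
x(23): 23−15=8 → i
z(25): 25−15=10 → k
o(14): 14−15=-1≡25 → z
w(22): 22−15=7 → h

nzdkkwnvafikzh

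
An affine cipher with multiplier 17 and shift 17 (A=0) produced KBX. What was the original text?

VWI

The inverse of 17 mod 26 is 23, since 17·23=391≡1. Apply D(y)=23·(y−17) mod 26:
K(10): 23·(10−17)=-161≡21 → V
B(1): 23·(1−17)=-368≡22 → W
X(23): 23·(23−17)=138≡8 → I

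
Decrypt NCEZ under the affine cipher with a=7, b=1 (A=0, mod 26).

The inverse of 7 mod 26 is 15, since 7·15=105≡1. Apply D(y)=15·(y−1) mod 26:
N(13): 15·(13−1)=180≡24 → Y
C(2): 15·(2−1)=15 → P
E(4): 15·(4−1)=45≡19 → T
Z(25): 15·(25−1)=360≡22 → W

YPTW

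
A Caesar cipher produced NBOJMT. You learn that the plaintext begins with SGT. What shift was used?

21

From the crib: N(13)−S(18)=-5≡21, so the shift is 21.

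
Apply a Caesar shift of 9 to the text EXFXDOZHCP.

E(4): 4+9=13 → N
X(23): 23+9=32≡6 → G
F(5): 5+9=14 → O
X(23): 23+9=32≡6 → G
D(3): 3+9=12 → M
O(14): 14+9=23 → X
Z(25): 25+9=34≡8 → I
H(7): 7+9=16 → Q
C(2): 2+9=11 → L
P(15): 15+9=24 → Y

NGOGMXIQLY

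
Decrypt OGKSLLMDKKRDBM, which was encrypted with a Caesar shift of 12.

O(14): 14−12=2 → C
G(6): 6−12=-6≡20 → U
K(10): 10−12=-2≡24 → Y
S(18): 18−12=6 → G
L(11): 11−12=-1≡25 → Z
L(11): 11−12=-1≡25 → Z
M(12): 12−12=0 → A
D(3): 3−12=-9≡17 → R
K(10): 10−12=-2≡24 → Y
K(10): 10−12=-2≡24 → Y
R(17): 17−12=5 → F
D(3): 3−12=-9≡17 → R
B(1): 1−12=-11≡15 → P
M(12): 12−12=0 → A

CUYGZZARYYFRPA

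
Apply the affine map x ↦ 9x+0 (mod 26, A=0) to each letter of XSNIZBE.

X(23): 9·23+0=207≡25 → Z
S(18): 9·18+0=162≡6 → G
N(13): 9·13+0=117≡13 → N
I(8): 9·8+0=72≡20 → U
Z(25): 9·25+0=225≡17 → R
B(1): 9·1+0=9 → J
E(4): 9·4+0=36≡10 → K

ZGNURJK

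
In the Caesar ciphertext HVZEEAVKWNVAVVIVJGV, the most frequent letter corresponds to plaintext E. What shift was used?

17

The most frequent ciphertext letter is V (appears 7 times).
V is position 21; E is position 4.
Shift = 17.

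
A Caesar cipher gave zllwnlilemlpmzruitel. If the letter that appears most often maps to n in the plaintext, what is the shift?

The most frequent ciphertext letter is l (appears 6 times).
l is position 11; n is position 13.
Shift = -2≡24.

24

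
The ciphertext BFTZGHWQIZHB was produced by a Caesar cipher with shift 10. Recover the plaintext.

RVJPWXMGYPXR

B(1): 1−10=-9≡17 → R
F(5): 5−10=-5≡21 → V
T(19): 19−10=9 → J
Z(25): 25−10=15 → P
G(6): 6−10=-4≡22 → W
H(7): 7−10=-3≡23 → X
W(22): 22−10=12 → M
Q(16): 16−10=6 → G
I(8): 8−10=-2≡24 → Y
Z(25): 25−10=15 → P
H(7): 7−10=-3≡23 → X
B(1): 1−10=-9≡17 → R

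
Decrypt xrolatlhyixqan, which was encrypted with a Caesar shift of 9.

x(23): 23−9=14 → o
r(17): 17−9=8 → i
o(14): 14−9=5 → f
l(11): 11−9=2 → c
a(0): 0−9=-9≡17 → r
t(19): 19−9=10 → k
l(11): 11−9=2 → c
h(7): 7−9=-2≡24 → y
y(24): 24−9=15 → p
i(8): 8−9=-1≡25 → z
x(23): 23−9=14 → o
q(16): 16−9=7 → h
a(0): 0−9=-9≡17 → r
n(13): 13−9=4 → e

oifcrkcypzohre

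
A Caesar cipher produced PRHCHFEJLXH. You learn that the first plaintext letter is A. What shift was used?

From the crib: P(15)−A(0)=15, so the shift is 15.

15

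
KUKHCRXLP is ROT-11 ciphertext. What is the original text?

K(10): 10−11=-1≡25 → Z
U(20): 20−11=9 → J
K(10): 10−11=-1≡25 → Z
H(7): 7−11=-4≡22 → W
C(2): 2−11=-9≡17 → R
R(17): 17−11=6 → G
X(23): 23−11=12 → M
L(11): 11−11=0 → A
P(15): 15−11=4 → E

ZJZWRGMAE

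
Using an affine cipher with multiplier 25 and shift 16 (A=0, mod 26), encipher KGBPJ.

K(10): 25·10+16=266≡6 → G
G(6): 25·6+16=166≡10 → K
B(1): 25·1+16=41≡15 → P
P(15): 25·15+16=391≡1 → B
J(9): 25·9+16=241≡7 → H

GKPBH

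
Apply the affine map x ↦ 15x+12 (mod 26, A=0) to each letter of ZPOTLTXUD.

Z(25): 15·25+12=387≡23 → X
P(15): 15·15+12=237≡3 → D
O(14): 15·14+12=222≡14 → O
T(19): 15·19+12=297≡11 → L
L(11): 15·11+12=177≡21 → V
T(19): 15·19+12=297≡11 → L
X(23): 15·23+12=357≡19 → T
U(20): 15·20+12=312≡0 → A
D(3): 15·3+12=57≡5 → F

XDOLVLTAF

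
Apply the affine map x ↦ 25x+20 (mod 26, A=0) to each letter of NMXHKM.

HIXNKI

N(13): 25·13+20=345≡7 → H
M(12): 25·12+20=320≡8 → I
X(23): 25·23+20=595≡23 → X
H(7): 25·7+20=195≡13 → N
K(10): 25·10+20=270≡10 → K
M(12): 25·12+20=320≡8 → I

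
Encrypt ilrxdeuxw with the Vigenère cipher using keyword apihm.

iazepejfd

Repeat the key across the message: apihmapih
i(8)+a(0): 8 → i
l(11)+p(15): 26≡0 → a
r(17)+i(8): 25 → z
x(23)+h(7): 30≡4 → e
d(3)+m(12): 15 → p
e(4)+a(0): 4 → e
u(20)+p(15): 35≡9 → j
x(23)+i(8): 31≡5 → f
w(22)+h(7): 29≡3 → d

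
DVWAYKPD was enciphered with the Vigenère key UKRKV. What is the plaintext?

JLFQDQFM

Repeat the key across the ciphertext: UKRKVUKR
D(3)−U(20): -17≡9 → J
V(21)−K(10): 11 → L
W(22)−R(17): 5 → F
A(0)−K(10): -10≡16 → Q
Y(24)−V(21): 3 → D
K(10)−U(20): -10≡16 → Q
P(15)−K(10): 5 → F
D(3)−R(17): -14≡12 → M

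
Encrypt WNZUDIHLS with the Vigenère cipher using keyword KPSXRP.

GCRRUXRAK

Repeat the key across the message: KPSXRPKPS
W(22)+K(10): 32≡6 → G
N(13)+P(15): 28≡2 → C
Z(25)+S(18): 43≡17 → R
U(20)+X(23): 43≡17 → R
D(3)+R(17): 20 → U
I(8)+P(15): 23 → X
H(7)+K(10): 17 → R
L(11)+P(15): 26≡0 → A
S(18)+S(18): 36≡10 → K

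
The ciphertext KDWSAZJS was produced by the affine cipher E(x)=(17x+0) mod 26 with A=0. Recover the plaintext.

The inverse of 17 mod 26 is 23, since 17·23=391≡1. Apply D(y)=23·(y−0) mod 26:
K(10): 23·(10−0)=230≡22 → W
D(3): 23·(3−0)=69≡17 → R
W(22): 23·(22−0)=506≡12 → M
S(18): 23·(18−0)=414≡24 → Y
A(0): 23·(0−0)=0 → A
Z(25): 23·(25−0)=575≡3 → D
J(9): 23·(9−0)=207≡25 → Z
S(18): 23·(18−0)=414≡24 → Y

WRMYADZY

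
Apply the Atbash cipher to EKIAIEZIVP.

E(4) → V(21)
K(10) → P(15)
I(8) → R(17)
A(0) → Z(25)
I(8) → R(17)
E(4) → V(21)
Z(25) → A(0)
I(8) → R(17)
V(21) → E(4)
P(15) → K(10)

VPRZRVAREK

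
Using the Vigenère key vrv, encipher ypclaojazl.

Repeat the key across the message: vrvvrvvrvv
y(24)+v(21): 45≡19 → t
p(15)+r(17): 32≡6 → g
c(2)+v(21): 23 → x
l(11)+v(21): 32≡6 → g
a(0)+r(17): 17 → r
o(14)+v(21): 35≡9 → j
j(9)+v(21): 30≡4 → e
a(0)+r(17): 17 → r
z(25)+v(21): 46≡20 → u
l(11)+v(21): 32≡6 → g

tgxgrjerug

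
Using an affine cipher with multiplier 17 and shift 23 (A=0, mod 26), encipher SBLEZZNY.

ROCNGGKP

S(18): 17·18+23=329≡17 → R
B(1): 17·1+23=40≡14 → O
L(11): 17·11+23=210≡2 → C
E(4): 17·4+23=91≡13 → N
Z(25): 17·25+23=448≡6 → G
Z(25): 17·25+23=448≡6 → G
N(13): 17·13+23=244≡10 → K
Y(24): 17·24+23=431≡15 → P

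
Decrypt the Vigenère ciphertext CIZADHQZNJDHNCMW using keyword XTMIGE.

Repeat the key across the ciphertext: XTMIGEXTMIGEXTMI
C(2)−X(23): -21≡5 → F
I(8)−T(19): -11≡15 → P
Z(25)−M(12): 13 → N
A(0)−I(8): -8≡18 → S
D(3)−G(6): -3≡23 → X
H(7)−E(4): 3 → D
Q(16)−X(23): -7≡19 → T
Z(25)−T(19): 6 → G
N(13)−M(12): 1 → B
J(9)−I(8): 1 → B
D(3)−G(6): -3≡23 → X
H(7)−E(4): 3 → D
N(13)−X(23): -10≡16 → Q
C(2)−T(19): -17≡9 → J
M(12)−M(12): 0 → A
W(22)−I(8): 14 → O

FPNSXDTGBBXDQJAO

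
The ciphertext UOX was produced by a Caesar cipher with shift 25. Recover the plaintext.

VPY

U(20): 20−25=-5≡21 → V
O(14): 14−25=-11≡15 → P
X(23): 23−25=-2≡24 → Y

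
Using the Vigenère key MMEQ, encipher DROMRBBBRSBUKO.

Repeat the key across the message: MMEQMMEQMMEQMM
D(3)+M(12): 15 → P
R(17)+M(12): 29≡3 → D
O(14)+E(4): 18 → S
M(12)+Q(16): 28≡2 → C
R(17)+M(12): 29≡3 → D
B(1)+M(12): 13 → N
B(1)+E(4): 5 → F
B(1)+Q(16): 17 → R
R(17)+M(12): 29≡3 → D
S(18)+M(12): 30≡4 → E
B(1)+E(4): 5 → F
U(20)+Q(16): 36≡10 → K
K(10)+M(12): 22 → W
O(14)+M(12): 26≡0 → A

PDSCDNFRDEFKWA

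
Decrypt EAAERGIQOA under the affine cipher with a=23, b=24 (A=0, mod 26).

The inverse of 23 mod 26 is 17, since 23·17=391≡1. Apply D(y)=17·(y−24) mod 26:
E(4): 17·(4−24)=-340≡24 → Y
A(0): 17·(0−24)=-408≡8 → I
A(0): 17·(0−24)=-408≡8 → I
E(4): 17·(4−24)=-340≡24 → Y
R(17): 17·(17−24)=-119≡11 → L
G(6): 17·(6−24)=-306≡6 → G
I(8): 17·(8−24)=-272≡14 → O
Q(16): 17·(16−24)=-136≡20 → U
O(14): 17·(14−24)=-170≡12 → M
A(0): 17·(0−24)=-408≡8 → I

YIIYLGOUMI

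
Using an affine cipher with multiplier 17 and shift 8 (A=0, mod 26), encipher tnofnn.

t(19): 17·19+8=331≡19 → t
n(13): 17·13+8=229≡21 → v
o(14): 17·14+8=246≡12 → m
f(5): 17·5+8=93≡15 → p
n(13): 17·13+8=229≡21 → v
n(13): 17·13+8=229≡21 → v

tvmpvv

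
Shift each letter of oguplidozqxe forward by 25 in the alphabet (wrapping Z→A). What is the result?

nftokhcnypwd

o(14): 14+25=39≡13 → n
g(6): 6+25=31≡5 → f
u(20): 20+25=45≡19 → t
p(15): 15+25=40≡14 → o
l(11): 11+25=36≡10 → k
i(8): 8+25=33≡7 → h
d(3): 3+25=28≡2 → c
o(14): 14+25=39≡13 → n
z(25): 25+25=50≡24 → y
q(16): 16+25=41≡15 → p
x(23): 23+25=48≡22 → w
e(4): 4+25=29≡3 → d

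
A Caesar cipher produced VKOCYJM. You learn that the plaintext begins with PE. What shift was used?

6

From the crib: V(21)−P(15)=6, so the shift is 6.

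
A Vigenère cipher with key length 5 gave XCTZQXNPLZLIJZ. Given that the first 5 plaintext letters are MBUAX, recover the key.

LBZZT

Subtract each crib letter from the matching ciphertext letter (mod 26):
X(23)−M(12)=11 → L
C(2)−B(1)=1 → B
T(19)−U(20)=-1≡25 → Z
Z(25)−A(0)=25 → Z
Q(16)−X(23)=-7≡19 → T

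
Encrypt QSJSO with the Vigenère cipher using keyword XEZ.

NWIPS

Repeat the key across the message: XEZXE
Q(16)+X(23): 39≡13 → N
S(18)+E(4): 22 → W
J(9)+Z(25): 34≡8 → I
S(18)+X(23): 41≡15 → P
O(14)+E(4): 18 → S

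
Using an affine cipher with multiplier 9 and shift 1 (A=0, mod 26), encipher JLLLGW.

EWWWDR

J(9): 9·9+1=82≡4 → E
L(11): 9·11+1=100≡22 → W
L(11): 9·11+1=100≡22 → W
L(11): 9·11+1=100≡22 → W
G(6): 9·6+1=55≡3 → D
W(22): 9·22+1=199≡17 → R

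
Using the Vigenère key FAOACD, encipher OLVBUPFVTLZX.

TLJBWSKVHLBA

Repeat the key across the message: FAOACDFAOACD
O(14)+F(5): 19 → T
L(11)+A(0): 11 → L
V(21)+O(14): 35≡9 → J
B(1)+A(0): 1 → B
U(20)+C(2): 22 → W
P(15)+D(3): 18 → S
F(5)+F(5): 10 → K
V(21)+A(0): 21 → V
T(19)+O(14): 33≡7 → H
L(11)+A(0): 11 → L
Z(25)+C(2): 27≡1 → B
X(23)+D(3): 26≡0 → A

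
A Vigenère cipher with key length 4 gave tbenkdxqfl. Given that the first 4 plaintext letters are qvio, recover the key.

Subtract each crib letter from the matching ciphertext letter (mod 26):
t(19)−q(16)=3 → d
b(1)−v(21)=-20≡6 → g
e(4)−i(8)=-4≡22 → w
n(13)−o(14)=-1≡25 → z

dgwz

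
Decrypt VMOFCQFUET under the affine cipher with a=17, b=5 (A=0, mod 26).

The inverse of 17 mod 26 is 23, since 17·23=391≡1. Apply D(y)=23·(y−5) mod 26:
V(21): 23·(21−5)=368≡4 → E
M(12): 23·(12−5)=161≡5 → F
O(14): 23·(14−5)=207≡25 → Z
F(5): 23·(5−5)=0 → A
C(2): 23·(2−5)=-69≡9 → J
Q(16): 23·(16−5)=253≡19 → T
F(5): 23·(5−5)=0 → A
U(20): 23·(20−5)=345≡7 → H
E(4): 23·(4−5)=-23≡3 → D
T(19): 23·(19−5)=322≡10 → K

EFZAJTAHDK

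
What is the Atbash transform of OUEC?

O(14) → L(11)
U(20) → F(5)
E(4) → V(21)
C(2) → X(23)

LFVX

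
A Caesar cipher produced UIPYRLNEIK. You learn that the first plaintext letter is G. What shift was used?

From the crib: U(20)−G(6)=14, so the shift is 14.

14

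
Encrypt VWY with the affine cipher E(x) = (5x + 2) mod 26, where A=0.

DIS

V(21): 5·21+2=107≡3 → D
W(22): 5·22+2=112≡8 → I
Y(24): 5·24+2=122≡18 → S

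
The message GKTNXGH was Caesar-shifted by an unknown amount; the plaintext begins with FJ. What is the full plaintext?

FJSMWFG

From the crib: G(6)−F(5)=1, so the shift is 1.
Subtract 1 from each ciphertext letter:
G(6): 6−1=5 → F
K(10): 10−1=9 → J
T(19): 19−1=18 → S
N(13): 13−1=12 → M
X(23): 23−1=22 → W
G(6): 6−1=5 → F
H(7): 7−1=6 → G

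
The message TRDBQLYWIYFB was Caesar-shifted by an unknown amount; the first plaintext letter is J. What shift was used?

10

From the crib: T(19)−J(9)=10, so the shift is 10.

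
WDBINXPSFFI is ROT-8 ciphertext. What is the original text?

OVTAFPHKXXA

W(22): 22−8=14 → O
D(3): 3−8=-5≡21 → V
B(1): 1−8=-7≡19 → T
I(8): 8−8=0 → A
N(13): 13−8=5 → F
X(23): 23−8=15 → P
P(15): 15−8=7 → H
S(18): 18−8=10 → K
F(5): 5−8=-3≡23 → X
F(5): 5−8=-3≡23 → X
I(8): 8−8=0 → A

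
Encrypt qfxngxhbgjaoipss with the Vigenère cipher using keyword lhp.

bmmynmsivuhdtwhd

Repeat the key across the message: lhplhplhplhplhpl
q(16)+l(11): 27≡1 → b
f(5)+h(7): 12 → m
x(23)+p(15): 38≡12 → m
n(13)+l(11): 24 → y
g(6)+h(7): 13 → n
x(23)+p(15): 38≡12 → m
h(7)+l(11): 18 → s
b(1)+h(7): 8 → i
g(6)+p(15): 21 → v
j(9)+l(11): 20 → u
a(0)+h(7): 7 → h
o(14)+p(15): 29≡3 → d
i(8)+l(11): 19 → t
p(15)+h(7): 22 → w
s(18)+p(15): 33≡7 → h
s(18)+l(11): 29≡3 → d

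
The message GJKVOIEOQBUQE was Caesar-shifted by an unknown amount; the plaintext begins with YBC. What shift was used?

8

From the crib: G(6)−Y(24)=-18≡8, so the shift is 8.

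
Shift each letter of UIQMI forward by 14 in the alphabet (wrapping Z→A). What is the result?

IWEAW

U(20): 20+14=34≡8 → I
I(8): 8+14=22 → W
Q(16): 16+14=30≡4 → E
M(12): 12+14=26≡0 → A
I(8): 8+14=22 → W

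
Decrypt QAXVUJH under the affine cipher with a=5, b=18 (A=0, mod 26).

KMBLQTD

The inverse of 5 mod 26 is 21, since 5·21=105≡1. Apply D(y)=21·(y−18) mod 26:
Q(16): 21·(16−18)=-42≡10 → K
A(0): 21·(0−18)=-378≡12 → M
X(23): 21·(23−18)=105≡1 → B
V(21): 21·(21−18)=63≡11 → L
U(20): 21·(20−18)=42≡16 → Q
J(9): 21·(9−18)=-189≡19 → T
H(7): 21·(7−18)=-231≡3 → D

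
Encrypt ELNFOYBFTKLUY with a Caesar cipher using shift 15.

TACUDNQUIZAJN

E(4): 4+15=19 → T
L(11): 11+15=26≡0 → A
N(13): 13+15=28≡2 → C
F(5): 5+15=20 → U
O(14): 14+15=29≡3 → D
Y(24): 24+15=39≡13 → N
B(1): 1+15=16 → Q
F(5): 5+15=20 → U
T(19): 19+15=34≡8 → I
K(10): 10+15=25 → Z
L(11): 11+15=26≡0 → A
U(20): 20+15=35≡9 → J
Y(24): 24+15=39≡13 → N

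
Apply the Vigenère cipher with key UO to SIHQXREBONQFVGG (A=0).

Repeat the key across the message: UOUOUOUOUOUOUOU
S(18)+U(20): 38≡12 → M
I(8)+O(14): 22 → W
H(7)+U(20): 27≡1 → B
Q(16)+O(14): 30≡4 → E
X(23)+U(20): 43≡17 → R
R(17)+O(14): 31≡5 → F
E(4)+U(20): 24 → Y
B(1)+O(14): 15 → P
O(14)+U(20): 34≡8 → I
N(13)+O(14): 27≡1 → B
Q(16)+U(20): 36≡10 → K
F(5)+O(14): 19 → T
V(21)+U(20): 41≡15 → P
G(6)+O(14): 20 → U
G(6)+U(20): 26≡0 → A

MWBERFYPIBKTPUA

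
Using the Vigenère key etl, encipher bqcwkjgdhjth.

Repeat the key across the message: etletletletl
b(1)+e(4): 5 → f
q(16)+t(19): 35≡9 → j
c(2)+l(11): 13 → n
w(22)+e(4): 26≡0 → a
k(10)+t(19): 29≡3 → d
j(9)+l(11): 20 → u
g(6)+e(4): 10 → k
d(3)+t(19): 22 → w
h(7)+l(11): 18 → s
j(9)+e(4): 13 → n
t(19)+t(19): 38≡12 → m
h(7)+l(11): 18 → s

fjnadukwsnms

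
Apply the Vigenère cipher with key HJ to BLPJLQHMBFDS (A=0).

IUWSSZOVIOKB

Repeat the key across the message: HJHJHJHJHJHJ
B(1)+H(7): 8 → I
L(11)+J(9): 20 → U
P(15)+H(7): 22 → W
J(9)+J(9): 18 → S
L(11)+H(7): 18 → S
Q(16)+J(9): 25 → Z
H(7)+H(7): 14 → O
M(12)+J(9): 21 → V
B(1)+H(7): 8 → I
F(5)+J(9): 14 → O
D(3)+H(7): 10 → K
S(18)+J(9): 27≡1 → B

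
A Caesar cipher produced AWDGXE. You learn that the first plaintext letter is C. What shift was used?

From the crib: A(0)−C(2)=-2≡24, so the shift is 24.

24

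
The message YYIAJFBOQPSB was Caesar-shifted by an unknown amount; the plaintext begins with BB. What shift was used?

23

From the crib: Y(24)−B(1)=23, so the shift is 23.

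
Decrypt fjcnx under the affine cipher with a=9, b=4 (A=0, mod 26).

The inverse of 9 mod 26 is 3, since 9·3=27≡1. Apply D(y)=3·(y−4) mod 26:
f(5): 3·(5−4)=3 → d
j(9): 3·(9−4)=15 → p
c(2): 3·(2−4)=-6≡20 → u
n(13): 3·(13−4)=27≡1 → b
x(23): 3·(23−4)=57≡5 → f

dpubf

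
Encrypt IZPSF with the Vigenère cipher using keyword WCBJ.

EBQBB

Repeat the key across the message: WCBJW
I(8)+W(22): 30≡4 → E
Z(25)+C(2): 27≡1 → B
P(15)+B(1): 16 → Q
S(18)+J(9): 27≡1 → B
F(5)+W(22): 27≡1 → B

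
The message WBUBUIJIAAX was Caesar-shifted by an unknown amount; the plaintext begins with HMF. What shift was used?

From the crib: W(22)−H(7)=15, so the shift is 15.

15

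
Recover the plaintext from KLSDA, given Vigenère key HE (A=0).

Repeat the key across the ciphertext: HEHEH
K(10)−H(7): 3 → D
L(11)−E(4): 7 → H
S(18)−H(7): 11 → L
D(3)−E(4): -1≡25 → Z
A(0)−H(7): -7≡19 → T

DHLZT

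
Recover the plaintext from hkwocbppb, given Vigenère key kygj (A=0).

Repeat the key across the ciphertext: kygjkygjk
h(7)−k(10): -3≡23 → x
k(10)−y(24): -14≡12 → m
w(22)−g(6): 16 → q
o(14)−j(9): 5 → f
c(2)−k(10): -8≡18 → s
b(1)−y(24): -23≡3 → d
p(15)−g(6): 9 → j
p(15)−j(9): 6 → g
b(1)−k(10): -9≡17 → r

xmqfsdjgr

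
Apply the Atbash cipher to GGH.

TTS

G(6) → T(19)
G(6) → T(19)
H(7) → S(18)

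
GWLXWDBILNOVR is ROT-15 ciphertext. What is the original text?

G(6): 6−15=-9≡17 → R
W(22): 22−15=7 → H
L(11): 11−15=-4≡22 → W
X(23): 23−15=8 → I
W(22): 22−15=7 → H
D(3): 3−15=-12≡14 → O
B(1): 1−15=-14≡12 → M
I(8): 8−15=-7≡19 → T
L(11): 11−15=-4≡22 → W
N(13): 13−15=-2≡24 → Y
O(14): 14−15=-1≡25 → Z
V(21): 21−15=6 → G
R(17): 17−15=2 → C

RHWIHOMTWYZGC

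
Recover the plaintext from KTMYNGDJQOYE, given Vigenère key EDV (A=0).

Repeat the key across the ciphertext: EDVEDVEDVEDV
K(10)−E(4): 6 → G
T(19)−D(3): 16 → Q
M(12)−V(21): -9≡17 → R
Y(24)−E(4): 20 → U
N(13)−D(3): 10 → K
G(6)−V(21): -15≡11 → L
D(3)−E(4): -1≡25 → Z
J(9)−D(3): 6 → G
Q(16)−V(21): -5≡21 → V
O(14)−E(4): 10 → K
Y(24)−D(3): 21 → V
E(4)−V(21): -17≡9 → J

GQRUKLZGVKVJ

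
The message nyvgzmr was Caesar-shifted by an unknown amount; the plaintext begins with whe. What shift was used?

17

From the crib: n(13)−w(22)=-9≡17, so the shift is 17.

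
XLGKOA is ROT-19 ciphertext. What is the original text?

X(23): 23−19=4 → E
L(11): 11−19=-8≡18 → S
G(6): 6−19=-13≡13 → N
K(10): 10−19=-9≡17 → R
O(14): 14−19=-5≡21 → V
A(0): 0−19=-19≡7 → H

ESNRVH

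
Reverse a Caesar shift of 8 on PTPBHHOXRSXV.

HLHTZZGPJKPN

P(15): 15−8=7 → H
T(19): 19−8=11 → L
P(15): 15−8=7 → H
B(1): 1−8=-7≡19 → T
H(7): 7−8=-1≡25 → Z
H(7): 7−8=-1≡25 → Z
O(14): 14−8=6 → G
X(23): 23−8=15 → P
R(17): 17−8=9 → J
S(18): 18−8=10 → K
X(23): 23−8=15 → P
V(21): 21−8=13 → N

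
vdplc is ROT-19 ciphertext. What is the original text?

v(21): 21−19=2 → c
d(3): 3−19=-16≡10 → k
p(15): 15−19=-4≡22 → w
l(11): 11−19=-8≡18 → s
c(2): 2−19=-17≡9 → j

ckwsj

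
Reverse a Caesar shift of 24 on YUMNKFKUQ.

AWOPMHMWS

Y(24): 24−24=0 → A
U(20): 20−24=-4≡22 → W
M(12): 12−24=-12≡14 → O
N(13): 13−24=-11≡15 → P
K(10): 10−24=-14≡12 → M
F(5): 5−24=-19≡7 → H
K(10): 10−24=-14≡12 → M
U(20): 20−24=-4≡22 → W
Q(16): 16−24=-8≡18 → S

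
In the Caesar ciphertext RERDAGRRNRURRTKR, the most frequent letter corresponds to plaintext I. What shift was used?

The most frequent ciphertext letter is R (appears 8 times).
R is position 17; I is position 8.
Shift = 9.

9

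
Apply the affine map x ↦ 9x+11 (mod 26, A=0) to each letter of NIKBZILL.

YFXUCFGG

N(13): 9·13+11=128≡24 → Y
I(8): 9·8+11=83≡5 → F
K(10): 9·10+11=101≡23 → X
B(1): 9·1+11=20 → U
Z(25): 9·25+11=236≡2 → C
I(8): 9·8+11=83≡5 → F
L(11): 9·11+11=110≡6 → G
L(11): 9·11+11=110≡6 → G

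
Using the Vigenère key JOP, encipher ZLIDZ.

IZXMN

Repeat the key across the message: JOPJO
Z(25)+J(9): 34≡8 → I
L(11)+O(14): 25 → Z
I(8)+P(15): 23 → X
D(3)+J(9): 12 → M
Z(25)+O(14): 39≡13 → N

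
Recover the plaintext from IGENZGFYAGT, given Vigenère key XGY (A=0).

Repeat the key across the ciphertext: XGYXGYXGYXG
I(8)−X(23): -15≡11 → L
G(6)−G(6): 0 → A
E(4)−Y(24): -20≡6 → G
N(13)−X(23): -10≡16 → Q
Z(25)−G(6): 19 → T
G(6)−Y(24): -18≡8 → I
F(5)−X(23): -18≡8 → I
Y(24)−G(6): 18 → S
A(0)−Y(24): -24≡2 → C
G(6)−X(23): -17≡9 → J
T(19)−G(6): 13 → N

LAGQTIISCJN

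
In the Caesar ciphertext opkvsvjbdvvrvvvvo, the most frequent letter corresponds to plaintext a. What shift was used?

21

The most frequent ciphertext letter is v (appears 8 times).
v is position 21; a is position 0.
Shift = 21.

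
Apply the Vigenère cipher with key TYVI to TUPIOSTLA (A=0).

Repeat the key across the message: TYVITYVIT
T(19)+T(19): 38≡12 → M
U(20)+Y(24): 44≡18 → S
P(15)+V(21): 36≡10 → K
I(8)+I(8): 16 → Q
O(14)+T(19): 33≡7 → H
S(18)+Y(24): 42≡16 → Q
T(19)+V(21): 40≡14 → O
L(11)+I(8): 19 → T
A(0)+T(19): 19 → T

MSKQHQOTT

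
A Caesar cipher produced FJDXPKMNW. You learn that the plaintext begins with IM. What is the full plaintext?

From the crib: F(5)−I(8)=-3≡23, so the shift is 23.
Subtract 23 from each ciphertext letter:
F(5): 5−23=-18≡8 → I
J(9): 9−23=-14≡12 → M
D(3): 3−23=-20≡6 → G
X(23): 23−23=0 → A
P(15): 15−23=-8≡18 → S
K(10): 10−23=-13≡13 → N
M(12): 12−23=-11≡15 → P
N(13): 13−23=-10≡16 → Q
W(22): 22−23=-1≡25 → Z

IMGASNPQZ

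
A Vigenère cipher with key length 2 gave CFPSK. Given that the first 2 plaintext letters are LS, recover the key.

RN

Subtract each crib letter from the matching ciphertext letter (mod 26):
C(2)−L(11)=-9≡17 → R
F(5)−S(18)=-13≡13 → N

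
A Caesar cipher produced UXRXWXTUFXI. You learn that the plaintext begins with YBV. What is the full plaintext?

YBVBABXYJBM

From the crib: U(20)−Y(24)=-4≡22, so the shift is 22.
Subtract 22 from each ciphertext letter:
U(20): 20−22=-2≡24 → Y
X(23): 23−22=1 → B
R(17): 17−22=-5≡21 → V
X(23): 23−22=1 → B
W(22): 22−22=0 → A
X(23): 23−22=1 → B
T(19): 19−22=-3≡23 → X
U(20): 20−22=-2≡24 → Y
F(5): 5−22=-17≡9 → J
X(23): 23−22=1 → B
I(8): 8−22=-14≡12 → M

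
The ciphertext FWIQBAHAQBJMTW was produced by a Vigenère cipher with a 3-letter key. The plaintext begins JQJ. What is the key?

WGZ

Subtract each crib letter from the matching ciphertext letter (mod 26):
F(5)−J(9)=-4≡22 → W
W(22)−Q(16)=6 → G
I(8)−J(9)=-1≡25 → Z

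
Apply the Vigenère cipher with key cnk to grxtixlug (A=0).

iehvvhnhq

Repeat the key across the message: cnkcnkcnk
g(6)+c(2): 8 → i
r(17)+n(13): 30≡4 → e
x(23)+k(10): 33≡7 → h
t(19)+c(2): 21 → v
i(8)+n(13): 21 → v
x(23)+k(10): 33≡7 → h
l(11)+c(2): 13 → n
u(20)+n(13): 33≡7 → h
g(6)+k(10): 16 → q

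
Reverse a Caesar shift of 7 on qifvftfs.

q(16): 16−7=9 → j
i(8): 8−7=1 → b
f(5): 5−7=-2≡24 → y
v(21): 21−7=14 → o
f(5): 5−7=-2≡24 → y
t(19): 19−7=12 → m
f(5): 5−7=-2≡24 → y
s(18): 18−7=11 → l

jbyoymyl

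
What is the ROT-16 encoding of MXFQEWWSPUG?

M(12): 12+16=28≡2 → C
X(23): 23+16=39≡13 → N
F(5): 5+16=21 → V
Q(16): 16+16=32≡6 → G
E(4): 4+16=20 → U
W(22): 22+16=38≡12 → M
W(22): 22+16=38≡12 → M
S(18): 18+16=34≡8 → I
P(15): 15+16=31≡5 → F
U(20): 20+16=36≡10 → K
G(6): 6+16=22 → W

CNVGUMMIFKW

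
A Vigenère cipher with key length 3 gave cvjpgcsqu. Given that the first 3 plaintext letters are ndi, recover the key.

psb

Subtract each crib letter from the matching ciphertext letter (mod 26):
c(2)−n(13)=-11≡15 → p
v(21)−d(3)=18 → s
j(9)−i(8)=1 → b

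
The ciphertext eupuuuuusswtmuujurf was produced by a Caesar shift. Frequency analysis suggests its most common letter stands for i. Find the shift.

12

The most frequent ciphertext letter is u (appears 9 times).
u is position 20; i is position 8.
Shift = 12.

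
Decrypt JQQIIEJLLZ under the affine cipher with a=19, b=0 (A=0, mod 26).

The inverse of 19 mod 26 is 11, since 19·11=209≡1. Apply D(y)=11·(y−0) mod 26:
J(9): 11·(9−0)=99≡21 → V
Q(16): 11·(16−0)=176≡20 → U
Q(16): 11·(16−0)=176≡20 → U
I(8): 11·(8−0)=88≡10 → K
I(8): 11·(8−0)=88≡10 → K
E(4): 11·(4−0)=44≡18 → S
J(9): 11·(9−0)=99≡21 → V
L(11): 11·(11−0)=121≡17 → R
L(11): 11·(11−0)=121≡17 → R
Z(25): 11·(25−0)=275≡15 → P

VUUKKSVRRP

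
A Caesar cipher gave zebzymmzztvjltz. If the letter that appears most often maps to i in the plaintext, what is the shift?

The most frequent ciphertext letter is z (appears 5 times).
z is position 25; i is position 8.
Shift = 17.

17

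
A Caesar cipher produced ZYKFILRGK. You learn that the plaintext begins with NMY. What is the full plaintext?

From the crib: Z(25)−N(13)=12, so the shift is 12.
Subtract 12 from each ciphertext letter:
Z(25): 25−12=13 → N
Y(24): 24−12=12 → M
K(10): 10−12=-2≡24 → Y
F(5): 5−12=-7≡19 → T
I(8): 8−12=-4≡22 → W
L(11): 11−12=-1≡25 → Z
R(17): 17−12=5 → F
G(6): 6−12=-6≡20 → U
K(10): 10−12=-2≡24 → Y

NMYTWZFUY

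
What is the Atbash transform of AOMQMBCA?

A(0) → Z(25)
O(14) → L(11)
M(12) → N(13)
Q(16) → J(9)
M(12) → N(13)
B(1) → Y(24)
C(2) → X(23)
A(0) → Z(25)

ZLNJNYXZ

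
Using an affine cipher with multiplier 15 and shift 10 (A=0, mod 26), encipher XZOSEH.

X(23): 15·23+10=355≡17 → R
Z(25): 15·25+10=385≡21 → V
O(14): 15·14+10=220≡12 → M
S(18): 15·18+10=280≡20 → U
E(4): 15·4+10=70≡18 → S
H(7): 15·7+10=115≡11 → L

RVMUSL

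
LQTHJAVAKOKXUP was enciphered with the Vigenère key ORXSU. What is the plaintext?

Repeat the key across the ciphertext: ORXSUORXSUORXS
L(11)−O(14): -3≡23 → X
Q(16)−R(17): -1≡25 → Z
T(19)−X(23): -4≡22 → W
H(7)−S(18): -11≡15 → P
J(9)−U(20): -11≡15 → P
A(0)−O(14): -14≡12 → M
V(21)−R(17): 4 → E
A(0)−X(23): -23≡3 → D
K(10)−S(18): -8≡18 → S
O(14)−U(20): -6≡20 → U
K(10)−O(14): -4≡22 → W
X(23)−R(17): 6 → G
U(20)−X(23): -3≡23 → X
P(15)−S(18): -3≡23 → X

XZWPPMEDSUWGXX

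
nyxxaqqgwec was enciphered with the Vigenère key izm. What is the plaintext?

Repeat the key across the ciphertext: izmizmizmiz
n(13)−i(8): 5 → f
y(24)−z(25): -1≡25 → z
x(23)−m(12): 11 → l
x(23)−i(8): 15 → p
a(0)−z(25): -25≡1 → b
q(16)−m(12): 4 → e
q(16)−i(8): 8 → i
g(6)−z(25): -19≡7 → h
w(22)−m(12): 10 → k
e(4)−i(8): -4≡22 → w
c(2)−z(25): -23≡3 → d

fzlpbeihkwd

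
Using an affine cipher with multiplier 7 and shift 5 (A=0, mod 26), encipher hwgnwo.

cdvsdz

h(7): 7·7+5=54≡2 → c
w(22): 7·22+5=159≡3 → d
g(6): 7·6+5=47≡21 → v
n(13): 7·13+5=96≡18 → s
w(22): 7·22+5=159≡3 → d
o(14): 7·14+5=103≡25 → z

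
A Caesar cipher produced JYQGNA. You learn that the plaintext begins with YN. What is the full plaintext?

From the crib: J(9)−Y(24)=-15≡11, so the shift is 11.
Subtract 11 from each ciphertext letter:
J(9): 9−11=-2≡24 → Y
Y(24): 24−11=13 → N
Q(16): 16−11=5 → F
G(6): 6−11=-5≡21 → V
N(13): 13−11=2 → C
A(0): 0−11=-11≡15 → P

YNFVCP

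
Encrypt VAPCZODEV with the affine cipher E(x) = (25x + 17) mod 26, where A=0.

WRCPSDONW

V(21): 25·21+17=542≡22 → W
A(0): 25·0+17=17 → R
P(15): 25·15+17=392≡2 → C
C(2): 25·2+17=67≡15 → P
Z(25): 25·25+17=642≡18 → S
O(14): 25·14+17=367≡3 → D
D(3): 25·3+17=92≡14 → O
E(4): 25·4+17=117≡13 → N
V(21): 25·21+17=542≡22 → W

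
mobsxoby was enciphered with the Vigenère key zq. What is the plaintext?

Repeat the key across the ciphertext: zqzqzqzq
m(12)−z(25): -13≡13 → n
o(14)−q(16): -2≡24 → y
b(1)−z(25): -24≡2 → c
s(18)−q(16): 2 → c
x(23)−z(25): -2≡24 → y
o(14)−q(16): -2≡24 → y
b(1)−z(25): -24≡2 → c
y(24)−q(16): 8 → i

nyccyyci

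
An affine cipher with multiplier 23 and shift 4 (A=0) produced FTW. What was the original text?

The inverse of 23 mod 26 is 17, since 23·17=391≡1. Apply D(y)=17·(y−4) mod 26:
F(5): 17·(5−4)=17 → R
T(19): 17·(19−4)=255≡21 → V
W(22): 17·(22−4)=306≡20 → U

RVU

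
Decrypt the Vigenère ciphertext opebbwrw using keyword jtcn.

Repeat the key across the ciphertext: jtcnjtcn
o(14)−j(9): 5 → f
p(15)−t(19): -4≡22 → w
e(4)−c(2): 2 → c
b(1)−n(13): -12≡14 → o
b(1)−j(9): -8≡18 → s
w(22)−t(19): 3 → d
r(17)−c(2): 15 → p
w(22)−n(13): 9 → j

fwcosdpj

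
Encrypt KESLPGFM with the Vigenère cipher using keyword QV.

Repeat the key across the message: QVQVQVQV
K(10)+Q(16): 26≡0 → A
E(4)+V(21): 25 → Z
S(18)+Q(16): 34≡8 → I
L(11)+V(21): 32≡6 → G
P(15)+Q(16): 31≡5 → F
G(6)+V(21): 27≡1 → B
F(5)+Q(16): 21 → V
M(12)+V(21): 33≡7 → H

AZIGFBVH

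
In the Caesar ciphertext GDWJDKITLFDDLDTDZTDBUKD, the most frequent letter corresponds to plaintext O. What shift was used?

The most frequent ciphertext letter is D (appears 8 times).
D is position 3; O is position 14.
Shift = -11≡15.

15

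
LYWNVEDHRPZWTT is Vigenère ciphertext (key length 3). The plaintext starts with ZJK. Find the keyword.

MPM

Subtract each crib letter from the matching ciphertext letter (mod 26):
L(11)−Z(25)=-14≡12 → M
Y(24)−J(9)=15 → P
W(22)−K(10)=12 → M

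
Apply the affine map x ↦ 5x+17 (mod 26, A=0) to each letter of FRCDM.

F(5): 5·5+17=42≡16 → Q
R(17): 5·17+17=102≡24 → Y
C(2): 5·2+17=27≡1 → B
D(3): 5·3+17=32≡6 → G
M(12): 5·12+17=77≡25 → Z

QYBGZ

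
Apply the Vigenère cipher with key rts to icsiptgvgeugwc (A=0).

Repeat the key across the message: rtsrtsrtsrtsrt
i(8)+r(17): 25 → z
c(2)+t(19): 21 → v
s(18)+s(18): 36≡10 → k
i(8)+r(17): 25 → z
p(15)+t(19): 34≡8 → i
t(19)+s(18): 37≡11 → l
g(6)+r(17): 23 → x
v(21)+t(19): 40≡14 → o
g(6)+s(18): 24 → y
e(4)+r(17): 21 → v
u(20)+t(19): 39≡13 → n
g(6)+s(18): 24 → y
w(22)+r(17): 39≡13 → n
c(2)+t(19): 21 → v

zvkzilxoyvnynv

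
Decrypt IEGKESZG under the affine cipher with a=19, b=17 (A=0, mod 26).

The inverse of 19 mod 26 is 11, since 19·11=209≡1. Apply D(y)=11·(y−17) mod 26:
I(8): 11·(8−17)=-99≡5 → F
E(4): 11·(4−17)=-143≡13 → N
G(6): 11·(6−17)=-121≡9 → J
K(10): 11·(10−17)=-77≡1 → B
E(4): 11·(4−17)=-143≡13 → N
S(18): 11·(18−17)=11 → L
Z(25): 11·(25−17)=88≡10 → K
G(6): 11·(6−17)=-121≡9 → J

FNJBNLKJ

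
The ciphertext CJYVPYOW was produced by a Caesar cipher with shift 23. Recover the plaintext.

FMBYSBRZ

C(2): 2−23=-21≡5 → F
J(9): 9−23=-14≡12 → M
Y(24): 24−23=1 → B
V(21): 21−23=-2≡24 → Y
P(15): 15−23=-8≡18 → S
Y(24): 24−23=1 → B
O(14): 14−23=-9≡17 → R
W(22): 22−23=-1≡25 → Z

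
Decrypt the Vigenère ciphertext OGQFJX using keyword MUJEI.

CMHBBL

Repeat the key across the ciphertext: MUJEIM
O(14)−M(12): 2 → C
G(6)−U(20): -14≡12 → M
Q(16)−J(9): 7 → H
F(5)−E(4): 1 → B
J(9)−I(8): 1 → B
X(23)−M(12): 11 → L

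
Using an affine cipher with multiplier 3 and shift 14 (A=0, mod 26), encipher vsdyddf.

v(21): 3·21+14=77≡25 → z
s(18): 3·18+14=68≡16 → q
d(3): 3·3+14=23 → x
y(24): 3·24+14=86≡8 → i
d(3): 3·3+14=23 → x
d(3): 3·3+14=23 → x
f(5): 3·5+14=29≡3 → d

zqxixxd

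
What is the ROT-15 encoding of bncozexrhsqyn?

b(1): 1+15=16 → q
n(13): 13+15=28≡2 → c
c(2): 2+15=17 → r
o(14): 14+15=29≡3 → d
z(25): 25+15=40≡14 → o
e(4): 4+15=19 → t
x(23): 23+15=38≡12 → m
r(17): 17+15=32≡6 → g
h(7): 7+15=22 → w
s(18): 18+15=33≡7 → h
q(16): 16+15=31≡5 → f
y(24): 24+15=39≡13 → n
n(13): 13+15=28≡2 → c

qcrdotmgwhfnc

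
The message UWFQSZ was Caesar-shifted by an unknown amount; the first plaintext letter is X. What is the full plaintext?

XZITVC

From the crib: U(20)−X(23)=-3≡23, so the shift is 23.
Subtract 23 from each ciphertext letter:
U(20): 20−23=-3≡23 → X
W(22): 22−23=-1≡25 → Z
F(5): 5−23=-18≡8 → I
Q(16): 16−23=-7≡19 → T
S(18): 18−23=-5≡21 → V
Z(25): 25−23=2 → C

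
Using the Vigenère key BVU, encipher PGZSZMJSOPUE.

Repeat the key across the message: BVUBVUBVUBVU
P(15)+B(1): 16 → Q
G(6)+V(21): 27≡1 → B
Z(25)+U(20): 45≡19 → T
S(18)+B(1): 19 → T
Z(25)+V(21): 46≡20 → U
M(12)+U(20): 32≡6 → G
J(9)+B(1): 10 → K
S(18)+V(21): 39≡13 → N
O(14)+U(20): 34≡8 → I
P(15)+B(1): 16 → Q
U(20)+V(21): 41≡15 → P
E(4)+U(20): 24 → Y

QBTTUGKNIQPY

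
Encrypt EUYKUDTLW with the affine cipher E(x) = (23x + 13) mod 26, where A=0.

E(4): 23·4+13=105≡1 → B
U(20): 23·20+13=473≡5 → F
Y(24): 23·24+13=565≡19 → T
K(10): 23·10+13=243≡9 → J
U(20): 23·20+13=473≡5 → F
D(3): 23·3+13=82≡4 → E
T(19): 23·19+13=450≡8 → I
L(11): 23·11+13=266≡6 → G
W(22): 23·22+13=519≡25 → Z

BFTJFEIGZ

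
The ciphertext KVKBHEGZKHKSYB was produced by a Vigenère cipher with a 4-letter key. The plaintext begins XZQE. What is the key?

NWUX

Subtract each crib letter from the matching ciphertext letter (mod 26):
K(10)−X(23)=-13≡13 → N
V(21)−Z(25)=-4≡22 → W
K(10)−Q(16)=-6≡20 → U
B(1)−E(4)=-3≡23 → X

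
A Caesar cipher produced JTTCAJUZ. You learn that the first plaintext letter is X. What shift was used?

12

From the crib: J(9)−X(23)=-14≡12, so the shift is 12.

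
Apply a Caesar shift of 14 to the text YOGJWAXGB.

MCUXKOLUP

Y(24): 24+14=38≡12 → M
O(14): 14+14=28≡2 → C
G(6): 6+14=20 → U
J(9): 9+14=23 → X
W(22): 22+14=36≡10 → K
A(0): 0+14=14 → O
X(23): 23+14=37≡11 → L
G(6): 6+14=20 → U
B(1): 1+14=15 → P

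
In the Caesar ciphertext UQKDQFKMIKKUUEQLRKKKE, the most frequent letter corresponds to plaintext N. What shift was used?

The most frequent ciphertext letter is K (appears 7 times).
K is position 10; N is position 13.
Shift = -3≡23.

23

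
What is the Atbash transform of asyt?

zhbg

a(0) → z(25)
s(18) → h(7)
y(24) → b(1)
t(19) → g(6)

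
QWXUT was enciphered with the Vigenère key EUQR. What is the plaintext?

Repeat the key across the ciphertext: EUQRE
Q(16)−E(4): 12 → M
W(22)−U(20): 2 → C
X(23)−Q(16): 7 → H
U(20)−R(17): 3 → D
T(19)−E(4): 15 → P

MCHDP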